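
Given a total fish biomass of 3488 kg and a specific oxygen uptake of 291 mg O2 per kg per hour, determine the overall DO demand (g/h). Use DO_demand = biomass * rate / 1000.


Total O2 consumption (mg/h) = 3488 kg * 291 mg/(kg*h) = 1015008 mg/h
Convert to g/h: 1015008 / 1000 = 1015.008 g/h

1015.008 g/h


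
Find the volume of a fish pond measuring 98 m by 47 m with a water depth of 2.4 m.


Base area = L * W = 98 * 47 = 4606 m^2
Volume = area * depth = 4606 * 2.4 = 11054.4 m^3

11054.4 m^3


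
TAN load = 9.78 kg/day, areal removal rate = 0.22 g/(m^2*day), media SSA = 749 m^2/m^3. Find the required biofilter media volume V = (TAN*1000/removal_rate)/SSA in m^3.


A = 9.78*1000 / 0.22 = 44454.545 m^2
V = 44454.545 / 749 = 59.3519

59.3519 m^3


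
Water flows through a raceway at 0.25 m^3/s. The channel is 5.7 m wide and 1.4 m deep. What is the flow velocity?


Cross-sectional area = W * d = 5.7 * 1.4 = 7.98 m^2
Velocity = Q / A = 0.25 / 7.98 = 0.0313283 m/s

0.0313283 m/s


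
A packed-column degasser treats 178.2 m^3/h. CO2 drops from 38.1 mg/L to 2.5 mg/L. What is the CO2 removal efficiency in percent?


CO2_out / CO2_in = 2.5 / 38.1 = 0.065616798
Fraction remaining = 0.065616798
efficiency = (1 - 0.065616798) * 100 = 93.4383 %

93.4383 %


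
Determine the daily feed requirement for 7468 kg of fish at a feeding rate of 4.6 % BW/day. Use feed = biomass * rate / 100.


Feeding rate fraction = 4.6% / 100 = 0.046
Daily feed = 7468 kg * 0.046 = 343.528 kg/day

343.528 kg/day


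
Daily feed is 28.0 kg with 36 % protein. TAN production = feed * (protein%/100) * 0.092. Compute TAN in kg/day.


Protein in feed = 28.0 * 36/100 = 10.08 kg/day
TAN = protein * 0.092 = 10.08 * 0.092 = 0.92736 kg/day

0.92736 kg/day


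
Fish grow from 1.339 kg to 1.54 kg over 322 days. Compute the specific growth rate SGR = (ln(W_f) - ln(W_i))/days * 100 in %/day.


ln(W_f) = ln(1.54) = 0.43178242
ln(W_i) = ln(1.339) = 0.29192307
ln(W_f) - ln(W_i) = 0.43178242 - 0.29192307 = 0.13985935
SGR = 0.13985935 / 322 * 100 = 0.0434346 %/day

0.0434346 %/day


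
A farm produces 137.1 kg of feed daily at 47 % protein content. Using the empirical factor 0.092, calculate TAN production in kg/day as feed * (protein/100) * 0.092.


Protein in feed = 137.1 * 47/100 = 64.437 kg/day
TAN = protein * 0.092 = 64.437 * 0.092 = 5.928204 kg/day

5.928204 kg/day


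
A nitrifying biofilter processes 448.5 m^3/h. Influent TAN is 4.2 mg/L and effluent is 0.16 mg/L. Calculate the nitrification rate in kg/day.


Concentration drop: TAN_in - TAN_out = 4.2 - 0.16 = 4.04 mg/L
Hourly TAN removed = Q * dTAN = 448.5 m^3/h * 4.04 mg/L = 1811.94 g/h  (m^3/h * mg/L = g/h)
Daily TAN removed = 1811.94 * 24 = 43486.56 g/day
Convert to kg/day: 43486.56 / 1000 = 43.48656 kg/day

43.48656 kg/day


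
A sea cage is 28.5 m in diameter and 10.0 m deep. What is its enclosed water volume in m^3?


r = d/2 = 28.5/2 = 14.25 m
Base area = pi*r^2 = pi*14.25^2 = 637.93966 m^2
Volume = 637.93966 * 10.0 = 6379.4 m^3

6379.4 m^3


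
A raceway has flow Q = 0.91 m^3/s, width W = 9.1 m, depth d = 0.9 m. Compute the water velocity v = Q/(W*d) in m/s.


Cross-sectional area = W * d = 9.1 * 0.9 = 8.19 m^2
Velocity = Q / A = 0.91 / 8.19 = 0.111111 m/s

0.111111 m/s


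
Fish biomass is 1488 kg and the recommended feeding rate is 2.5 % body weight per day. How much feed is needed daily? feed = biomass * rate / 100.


Feeding rate fraction = 2.5% / 100 = 0.025
Daily feed = 1488 kg * 0.025 = 37.2 kg/day

37.2 kg/day


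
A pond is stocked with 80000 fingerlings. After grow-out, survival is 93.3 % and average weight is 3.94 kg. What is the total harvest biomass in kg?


Survivors = 80000 * 93.3/100 = 74640 fish
Harvest biomass = survivors * W_f = 74640 * 3.94 = 294081.6 kg

294081.6 kg


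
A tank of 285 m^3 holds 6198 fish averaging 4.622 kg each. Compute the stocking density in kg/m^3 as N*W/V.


Total biomass = 6198 fish * 4.622 kg = 28647.156 kg
Density = total biomass / volume = 28647.156 / 285 = 100.516 kg/m^3

100.516 kg/m^3


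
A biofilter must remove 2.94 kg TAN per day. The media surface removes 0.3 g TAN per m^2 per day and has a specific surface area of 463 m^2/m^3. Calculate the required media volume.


A = 2.94*1000 / 0.3 = 9800 m^2
V = 9800 / 463 = 21.1663

21.1663 m^3


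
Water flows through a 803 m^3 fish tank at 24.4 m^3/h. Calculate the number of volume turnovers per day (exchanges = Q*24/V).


Daily flow volume = 24.4 m^3/h * 24 h = 585.6 m^3/day
Exchanges = daily flow / tank volume = 585.6 / 803 = 0.729265 exchanges/day

0.729265 exchanges/day


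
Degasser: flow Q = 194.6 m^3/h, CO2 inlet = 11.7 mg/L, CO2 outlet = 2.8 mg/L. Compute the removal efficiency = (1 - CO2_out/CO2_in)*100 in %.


CO2_out / CO2_in = 2.8 / 11.7 = 0.23931624
Fraction remaining = 0.23931624
efficiency = (1 - 0.23931624) * 100 = 76.0684 %

76.0684 %


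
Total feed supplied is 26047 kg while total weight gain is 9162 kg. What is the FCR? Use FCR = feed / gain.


FCR = feed consumed / weight gained
FCR = 26047 kg / 9162 kg = 2.84294

2.84294


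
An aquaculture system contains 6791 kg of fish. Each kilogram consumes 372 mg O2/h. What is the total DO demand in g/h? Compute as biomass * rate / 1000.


Total O2 consumption (mg/h) = 6791 kg * 372 mg/(kg*h) = 2526252 mg/h
Convert to g/h: 2526252 / 1000 = 2526.252 g/h

2526.252 g/h


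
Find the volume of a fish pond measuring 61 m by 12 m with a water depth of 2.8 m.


Base area = L * W = 61 * 12 = 732 m^2
Volume = area * depth = 732 * 2.8 = 2049.6 m^3

2049.6 m^3


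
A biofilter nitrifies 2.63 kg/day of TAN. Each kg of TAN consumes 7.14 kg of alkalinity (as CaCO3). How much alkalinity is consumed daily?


Alkalinity factor: 7.14 kg CaCO3 consumed per kg TAN nitrified
alk = 2.63 kg TAN * 7.14 = 18.7782 kg CaCO3/day

18.7782 kg CaCO3/day


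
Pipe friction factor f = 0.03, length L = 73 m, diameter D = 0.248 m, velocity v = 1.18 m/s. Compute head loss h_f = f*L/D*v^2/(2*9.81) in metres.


v^2 = 1.18^2 = 1.3924 m^2/s^2
L/D = 73/0.248 = 294.35484
h_f = f*(L/D)*v^2/(2g) = 0.03 * 294.35484 * 1.3924 / 19.62 = 0.626697 m

0.626697 m


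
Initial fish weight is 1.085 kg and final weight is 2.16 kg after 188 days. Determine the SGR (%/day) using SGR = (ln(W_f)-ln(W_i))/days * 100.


ln(W_f) = ln(2.16) = 0.77010822
ln(W_i) = ln(1.085) = 0.081579987
ln(W_f) - ln(W_i) = 0.77010822 - 0.081579987 = 0.68852823
SGR = 0.68852823 / 188 * 100 = 0.366238 %/day

0.366238 %/day


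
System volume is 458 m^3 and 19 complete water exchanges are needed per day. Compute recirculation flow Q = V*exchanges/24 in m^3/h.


Daily recirculation volume = 458 m^3 * 19 = 8702 m^3/day
Flow rate Q = daily volume / 24 h = 8702 / 24 = 362.583 m^3/h

362.583 m^3/h


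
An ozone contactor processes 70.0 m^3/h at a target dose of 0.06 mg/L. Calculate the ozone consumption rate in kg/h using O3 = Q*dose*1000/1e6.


O3 demand (mg/h) = Q * dose * 1000 = 70.0 * 0.06 * 1000 = 4200 mg/h
Convert mg to kg: 4200 / 1e6 = 0.0042 kg/h

0.0042 kg/h


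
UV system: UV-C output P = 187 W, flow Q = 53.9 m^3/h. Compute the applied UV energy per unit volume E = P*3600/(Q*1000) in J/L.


Energy delivered per hour = 187 W * 3600 s = 673200 J/h
Volume treated per hour = 53.9 m^3/h * 1000 = 53900 L/h
dose = 673200 / 53900 = 12.4898 J/L

12.4898 J/L


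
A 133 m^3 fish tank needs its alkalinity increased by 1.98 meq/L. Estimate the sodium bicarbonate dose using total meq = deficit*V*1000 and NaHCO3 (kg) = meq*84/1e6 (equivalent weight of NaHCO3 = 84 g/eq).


Tank volume in L = 133 m^3 * 1000 = 133000 L
Total meq required = 1.98 meq/L * 133000 L = 263340 meq
NaHCO3 mass = 263340 meq * 84 mg/meq / 1e6 = 22.1206 kg

22.1206 kg


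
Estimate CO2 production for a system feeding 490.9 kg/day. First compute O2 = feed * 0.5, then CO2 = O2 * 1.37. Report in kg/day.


O2 = 490.9 * 0.5 = 245.45
CO2 = 245.45 * 1.37 = 336.2665

336.2665 kg/day


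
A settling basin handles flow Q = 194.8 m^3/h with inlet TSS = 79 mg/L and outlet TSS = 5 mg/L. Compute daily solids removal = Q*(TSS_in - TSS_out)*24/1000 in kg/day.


Concentration drop: TSS_in - TSS_out = 79 - 5 = 74 mg/L
Hourly solids removed = Q * dTSS = 194.8 m^3/h * 74 mg/L = 14415.2 g/h  (m^3/h * mg/L = g/h)
Daily solids removed = 14415.2 * 24 = 345964.8 g/day
Convert g to kg: 345964.8 / 1000 = 345.9648 kg/day

345.9648 kg/day


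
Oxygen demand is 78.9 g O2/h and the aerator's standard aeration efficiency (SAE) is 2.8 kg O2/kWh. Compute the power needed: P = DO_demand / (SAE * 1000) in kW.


SAE in g O2/kWh = 2.8 * 1000 = 2800 g/kWh
P = DO_demand / SAE_g = 78.9 / 2800 = 0.0281786 kW

0.0281786 kW


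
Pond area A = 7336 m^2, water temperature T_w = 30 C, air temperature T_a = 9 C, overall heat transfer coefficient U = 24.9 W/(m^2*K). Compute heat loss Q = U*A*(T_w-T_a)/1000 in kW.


Temperature difference dT = 30 - 9 = 21 K
Heat loss (W) = U * A * dT = 24.9 * 7336 * 21 = 3835994.4 W
Convert to kW: 3835994.4 / 1000 = 3835.9944 kW

3835.9944 kW


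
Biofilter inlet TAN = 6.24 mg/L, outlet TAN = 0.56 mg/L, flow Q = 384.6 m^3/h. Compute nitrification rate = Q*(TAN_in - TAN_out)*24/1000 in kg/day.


Concentration drop: TAN_in - TAN_out = 6.24 - 0.56 = 5.68 mg/L
Hourly TAN removed = Q * dTAN = 384.6 m^3/h * 5.68 mg/L = 2184.528 g/h  (m^3/h * mg/L = g/h)
Daily TAN removed = 2184.528 * 24 = 52428.672 g/day
Convert to kg/day: 52428.672 / 1000 = 52.428672 kg/day

52.428672 kg/day


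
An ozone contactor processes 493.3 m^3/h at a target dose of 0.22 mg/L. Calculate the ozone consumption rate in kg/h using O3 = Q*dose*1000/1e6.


O3 demand (mg/h) = Q * dose * 1000 = 493.3 * 0.22 * 1000 = 108526 mg/h
Convert mg to kg: 108526 / 1e6 = 0.108526 kg/h

0.108526 kg/h


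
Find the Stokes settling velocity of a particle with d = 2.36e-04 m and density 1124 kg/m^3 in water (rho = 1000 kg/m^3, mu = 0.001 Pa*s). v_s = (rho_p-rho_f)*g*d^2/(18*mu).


Density difference: rho_p - rho_f = 1124 - 1000 = 124 kg/m^3
d^2 = (2.36e-04)^2 = 5.5696e-08 m^2
Numerator = (rho_p - rho_f) * g * d^2 = 124 * 9.81 * 5.5696e-08 = 6.7750842e-05
Denominator = 18 * mu = 18 * 0.001 = 0.018
v_s = 6.7750842e-05 / 0.018 = 0.00376394 m/s
Check: Re = rho_f * v_s * d / mu = 1000 * 0.00376394 * 2.36e-04 / 0.001 = 0.888 < 1, so Stokes' law applies.

0.00376394 m/s


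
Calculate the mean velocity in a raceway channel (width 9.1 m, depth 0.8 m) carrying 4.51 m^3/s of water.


Cross-sectional area = W * d = 9.1 * 0.8 = 7.28 m^2
Velocity = Q / A = 4.51 / 7.28 = 0.619505 m/s

0.619505 m/s


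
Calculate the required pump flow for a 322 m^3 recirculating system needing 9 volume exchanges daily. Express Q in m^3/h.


Daily recirculation volume = 322 m^3 * 9 = 2898 m^3/day
Flow rate Q = daily volume / 24 h = 2898 / 24 = 120.75 m^3/h

120.75 m^3/h


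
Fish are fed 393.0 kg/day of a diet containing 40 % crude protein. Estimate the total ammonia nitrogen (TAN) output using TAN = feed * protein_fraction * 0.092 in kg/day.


Protein in feed = 393.0 * 40/100 = 157.2 kg/day
TAN = protein * 0.092 = 157.2 * 0.092 = 14.4624 kg/day

14.4624 kg/day


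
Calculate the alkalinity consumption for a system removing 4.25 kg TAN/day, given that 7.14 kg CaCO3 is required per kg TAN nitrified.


Alkalinity factor: 7.14 kg CaCO3 consumed per kg TAN nitrified
alk = 4.25 kg TAN * 7.14 = 30.345 kg CaCO3/day

30.345 kg CaCO3/day


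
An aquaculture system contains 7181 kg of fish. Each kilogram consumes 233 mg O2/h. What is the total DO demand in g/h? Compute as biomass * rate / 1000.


Total O2 consumption (mg/h) = 7181 kg * 233 mg/(kg*h) = 1673173 mg/h
Convert to g/h: 1673173 / 1000 = 1673.173 g/h

1673.173 g/h


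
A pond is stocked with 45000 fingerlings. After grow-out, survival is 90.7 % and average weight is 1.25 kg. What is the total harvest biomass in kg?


Survivors = 45000 * 90.7/100 = 40815 fish
Harvest biomass = survivors * W_f = 40815 * 1.25 = 51018.75 kg

51018.75 kg


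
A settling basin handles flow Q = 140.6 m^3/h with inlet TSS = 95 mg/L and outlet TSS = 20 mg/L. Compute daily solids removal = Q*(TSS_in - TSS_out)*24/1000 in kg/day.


Concentration drop: TSS_in - TSS_out = 95 - 20 = 75 mg/L
Hourly solids removed = Q * dTSS = 140.6 m^3/h * 75 mg/L = 10545 g/h  (m^3/h * mg/L = g/h)
Daily solids removed = 10545 * 24 = 253080 g/day
Convert g to kg: 253080 / 1000 = 253.08 kg/day

253.08 kg/day


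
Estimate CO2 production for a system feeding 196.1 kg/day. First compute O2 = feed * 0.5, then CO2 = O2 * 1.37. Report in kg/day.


O2 = 196.1 * 0.5 = 98.05
CO2 = 98.05 * 1.37 = 134.3285

134.3285 kg/day


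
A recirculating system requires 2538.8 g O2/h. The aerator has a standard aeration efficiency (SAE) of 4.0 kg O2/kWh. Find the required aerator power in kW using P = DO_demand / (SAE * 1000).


SAE in g O2/kWh = 4.0 * 1000 = 4000 g/kWh
P = DO_demand / SAE_g = 2538.8 / 4000 = 0.6347 kW

0.6347 kW


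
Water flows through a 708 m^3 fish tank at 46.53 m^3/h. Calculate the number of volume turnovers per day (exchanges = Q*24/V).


Daily flow volume = 46.53 m^3/h * 24 h = 1116.72 m^3/day
Exchanges = daily flow / tank volume = 1116.72 / 708 = 1.57729 exchanges/day

1.57729 exchanges/day


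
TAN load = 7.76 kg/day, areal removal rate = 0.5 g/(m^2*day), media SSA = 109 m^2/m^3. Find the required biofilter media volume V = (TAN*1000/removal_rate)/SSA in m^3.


A = 7.76*1000 / 0.5 = 15520 m^2
V = 15520 / 109 = 142.385

142.385 m^3


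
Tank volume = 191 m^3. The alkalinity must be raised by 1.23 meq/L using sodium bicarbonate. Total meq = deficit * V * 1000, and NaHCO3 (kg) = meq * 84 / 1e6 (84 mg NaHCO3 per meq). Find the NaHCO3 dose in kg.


Tank volume in L = 191 m^3 * 1000 = 191000 L
Total meq required = 1.23 meq/L * 191000 L = 234930 meq
NaHCO3 mass = 234930 meq * 84 mg/meq / 1e6 = 19.7341 kg

19.7341 kg


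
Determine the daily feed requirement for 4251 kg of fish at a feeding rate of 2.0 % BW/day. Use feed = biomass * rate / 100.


Feeding rate fraction = 2.0% / 100 = 0.02
Daily feed = 4251 kg * 0.02 = 85.02 kg/day

85.02 kg/day


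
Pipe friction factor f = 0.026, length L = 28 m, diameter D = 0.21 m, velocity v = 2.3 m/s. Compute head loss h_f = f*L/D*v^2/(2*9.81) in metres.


v^2 = 2.3^2 = 5.29 m^2/s^2
L/D = 28/0.21 = 133.33333
h_f = f*(L/D)*v^2/(2g) = 0.026 * 133.33333 * 5.29 / 19.62 = 0.934692 m

0.934692 m


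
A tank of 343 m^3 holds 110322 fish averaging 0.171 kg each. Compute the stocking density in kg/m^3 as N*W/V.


Total biomass = 110322 fish * 0.171 kg = 18865.062 kg
Density = total biomass / volume = 18865.062 / 343 = 55.0002 kg/m^3

55.0002 kg/m^3


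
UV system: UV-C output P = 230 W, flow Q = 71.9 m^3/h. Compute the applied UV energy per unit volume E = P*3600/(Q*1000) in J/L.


Energy delivered per hour = 230 W * 3600 s = 828000 J/h
Volume treated per hour = 71.9 m^3/h * 1000 = 71900 L/h
dose = 828000 / 71900 = 11.516 J/L

11.516 J/L


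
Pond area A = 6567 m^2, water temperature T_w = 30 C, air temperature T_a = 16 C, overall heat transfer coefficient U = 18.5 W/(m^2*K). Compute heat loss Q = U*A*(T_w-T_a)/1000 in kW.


Temperature difference dT = 30 - 16 = 14 K
Heat loss (W) = U * A * dT = 18.5 * 6567 * 14 = 1700853 W
Convert to kW: 1700853 / 1000 = 1700.853 kW

1700.853 kW


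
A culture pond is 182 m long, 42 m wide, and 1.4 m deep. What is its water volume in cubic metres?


Base area = L * W = 182 * 42 = 7644 m^2
Volume = area * depth = 7644 * 1.4 = 10701.6 m^3

10701.6 m^3


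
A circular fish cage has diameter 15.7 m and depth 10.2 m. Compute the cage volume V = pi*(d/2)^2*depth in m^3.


r = d/2 = 15.7/2 = 7.85 m
Base area = pi*r^2 = pi*7.85^2 = 193.59279 m^2
Volume = 193.59279 * 10.2 = 1974.65 m^3

1974.65 m^3


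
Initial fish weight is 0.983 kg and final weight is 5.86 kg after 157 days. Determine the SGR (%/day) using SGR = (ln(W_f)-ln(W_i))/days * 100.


ln(W_f) = ln(5.86) = 1.7681496
ln(W_i) = ln(0.983) = -0.017146159
ln(W_f) - ln(W_i) = 1.7681496 - -0.017146159 = 1.7852958
SGR = 1.7852958 / 157 * 100 = 1.13713 %/day

1.13713 %/day


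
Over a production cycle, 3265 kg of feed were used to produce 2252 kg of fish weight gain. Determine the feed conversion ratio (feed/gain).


FCR = feed consumed / weight gained
FCR = 3265 kg / 2252 kg = 1.44982

1.44982


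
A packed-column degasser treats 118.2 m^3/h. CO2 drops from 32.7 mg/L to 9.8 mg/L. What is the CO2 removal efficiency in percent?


CO2_out / CO2_in = 9.8 / 32.7 = 0.29969419
Fraction remaining = 0.29969419
efficiency = (1 - 0.29969419) * 100 = 70.0306 %

70.0306 %


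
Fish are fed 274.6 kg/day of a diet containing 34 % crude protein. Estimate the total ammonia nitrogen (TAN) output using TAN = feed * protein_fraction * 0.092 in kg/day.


Protein in feed = 274.6 * 34/100 = 93.364 kg/day
TAN = protein * 0.092 = 93.364 * 0.092 = 8.589488 kg/day

8.589488 kg/day


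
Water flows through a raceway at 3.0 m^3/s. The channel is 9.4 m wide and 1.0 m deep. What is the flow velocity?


Cross-sectional area = W * d = 9.4 * 1.0 = 9.4 m^2
Velocity = Q / A = 3.0 / 9.4 = 0.319149 m/s

0.319149 m/s


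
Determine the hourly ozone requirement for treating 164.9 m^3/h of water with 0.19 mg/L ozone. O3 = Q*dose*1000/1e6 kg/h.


O3 demand (mg/h) = Q * dose * 1000 = 164.9 * 0.19 * 1000 = 31331 mg/h
Convert mg to kg: 31331 / 1e6 = 0.031331 kg/h

0.031331 kg/h


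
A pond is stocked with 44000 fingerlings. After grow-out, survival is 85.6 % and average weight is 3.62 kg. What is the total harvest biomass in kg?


Survivors = 44000 * 85.6/100 = 37664 fish
Harvest biomass = survivors * W_f = 37664 * 3.62 = 136343.68 kg

136343.68 kg


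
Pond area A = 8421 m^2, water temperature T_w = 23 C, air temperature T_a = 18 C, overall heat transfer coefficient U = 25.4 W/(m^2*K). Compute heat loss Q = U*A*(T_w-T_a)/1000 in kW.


Temperature difference dT = 23 - 18 = 5 K
Heat loss (W) = U * A * dT = 25.4 * 8421 * 5 = 1069467 W
Convert to kW: 1069467 / 1000 = 1069.467 kW

1069.467 kW


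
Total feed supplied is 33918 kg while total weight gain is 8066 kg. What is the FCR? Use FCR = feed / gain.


FCR = feed consumed / weight gained
FCR = 33918 kg / 8066 kg = 4.20506

4.20506


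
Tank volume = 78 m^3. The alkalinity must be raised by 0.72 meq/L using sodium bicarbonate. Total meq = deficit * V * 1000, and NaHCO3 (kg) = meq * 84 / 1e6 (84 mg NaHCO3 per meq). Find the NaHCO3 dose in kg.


Tank volume in L = 78 m^3 * 1000 = 78000 L
Total meq required = 0.72 meq/L * 78000 L = 56160 meq
NaHCO3 mass = 56160 meq * 84 mg/meq / 1e6 = 4.71744 kg

4.71744 kg


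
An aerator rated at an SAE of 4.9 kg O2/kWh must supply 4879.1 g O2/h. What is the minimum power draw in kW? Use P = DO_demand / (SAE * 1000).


SAE in g O2/kWh = 4.9 * 1000 = 4900 g/kWh
P = DO_demand / SAE_g = 4879.1 / 4900 = 0.995735 kW

0.995735 kW


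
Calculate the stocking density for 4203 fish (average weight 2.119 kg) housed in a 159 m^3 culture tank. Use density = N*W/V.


Total biomass = 4203 fish * 2.119 kg = 8906.157 kg
Density = total biomass / volume = 8906.157 / 159 = 56.0136 kg/m^3

56.0136 kg/m^3


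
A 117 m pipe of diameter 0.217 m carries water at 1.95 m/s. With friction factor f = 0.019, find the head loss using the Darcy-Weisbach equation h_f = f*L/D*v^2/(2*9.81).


v^2 = 1.95^2 = 3.8025 m^2/s^2
L/D = 117/0.217 = 539.17051
h_f = f*(L/D)*v^2/(2g) = 0.019 * 539.17051 * 3.8025 / 19.62 = 1.98541 m

1.98541 m


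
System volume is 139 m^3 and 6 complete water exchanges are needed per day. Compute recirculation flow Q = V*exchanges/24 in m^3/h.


Daily recirculation volume = 139 m^3 * 6 = 834 m^3/day
Flow rate Q = daily volume / 24 h = 834 / 24 = 34.75 m^3/h

34.75 m^3/h


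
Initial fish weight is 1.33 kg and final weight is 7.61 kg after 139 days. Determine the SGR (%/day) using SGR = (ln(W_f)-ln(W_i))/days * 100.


ln(W_f) = ln(7.61) = 2.0294632
ln(W_i) = ln(1.33) = 0.28517894
ln(W_f) - ln(W_i) = 2.0294632 - 0.28517894 = 1.7442843
SGR = 1.7442843 / 139 * 100 = 1.25488 %/day

1.25488 %/day


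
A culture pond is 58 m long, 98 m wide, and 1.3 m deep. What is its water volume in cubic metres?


Base area = L * W = 58 * 98 = 5684 m^2
Volume = area * depth = 5684 * 1.3 = 7389.2 m^3

7389.2 m^3


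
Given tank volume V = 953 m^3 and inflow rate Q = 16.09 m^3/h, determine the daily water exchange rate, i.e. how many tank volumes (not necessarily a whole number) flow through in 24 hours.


Daily flow volume = 16.09 m^3/h * 24 h = 386.16 m^3/day
Exchanges = daily flow / tank volume = 386.16 / 953 = 0.405205 exchanges/day

0.405205 exchanges/day


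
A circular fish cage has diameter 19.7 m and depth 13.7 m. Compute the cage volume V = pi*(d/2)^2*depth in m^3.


r = d/2 = 19.7/2 = 9.85 m
Base area = pi*r^2 = pi*9.85^2 = 304.80517 m^2
Volume = 304.80517 * 13.7 = 4175.83 m^3

4175.83 m^3


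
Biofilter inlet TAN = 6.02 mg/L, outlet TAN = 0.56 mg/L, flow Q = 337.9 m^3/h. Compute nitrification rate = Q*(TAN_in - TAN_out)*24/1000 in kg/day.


Concentration drop: TAN_in - TAN_out = 6.02 - 0.56 = 5.46 mg/L
Hourly TAN removed = Q * dTAN = 337.9 m^3/h * 5.46 mg/L = 1844.934 g/h  (m^3/h * mg/L = g/h)
Daily TAN removed = 1844.934 * 24 = 44278.416 g/day
Convert to kg/day: 44278.416 / 1000 = 44.278416 kg/day

44.278416 kg/day


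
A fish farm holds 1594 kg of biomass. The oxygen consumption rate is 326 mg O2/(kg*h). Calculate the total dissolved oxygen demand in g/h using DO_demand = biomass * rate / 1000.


Total O2 consumption (mg/h) = 1594 kg * 326 mg/(kg*h) = 519644 mg/h
Convert to g/h: 519644 / 1000 = 519.644 g/h

519.644 g/h


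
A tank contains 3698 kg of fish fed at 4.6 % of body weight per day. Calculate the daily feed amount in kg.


Feeding rate fraction = 4.6% / 100 = 0.046
Daily feed = 3698 kg * 0.046 = 170.108 kg/day

170.108 kg/day


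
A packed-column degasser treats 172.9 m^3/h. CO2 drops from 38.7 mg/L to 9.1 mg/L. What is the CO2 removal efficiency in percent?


CO2_out / CO2_in = 9.1 / 38.7 = 0.23514212
Fraction remaining = 0.23514212
efficiency = (1 - 0.23514212) * 100 = 76.4858 %

76.4858 %


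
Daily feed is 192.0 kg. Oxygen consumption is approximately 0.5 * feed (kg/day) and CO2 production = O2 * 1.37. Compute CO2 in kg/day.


O2 = 192.0 * 0.5 = 96
CO2 = 96 * 1.37 = 131.52

131.52 kg/day


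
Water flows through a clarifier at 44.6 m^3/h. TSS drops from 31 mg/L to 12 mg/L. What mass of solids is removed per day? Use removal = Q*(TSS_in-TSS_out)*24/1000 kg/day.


Concentration drop: TSS_in - TSS_out = 31 - 12 = 19 mg/L
Hourly solids removed = Q * dTSS = 44.6 m^3/h * 19 mg/L = 847.4 g/h  (m^3/h * mg/L = g/h)
Daily solids removed = 847.4 * 24 = 20337.6 g/day
Convert g to kg: 20337.6 / 1000 = 20.3376 kg/day

20.3376 kg/day


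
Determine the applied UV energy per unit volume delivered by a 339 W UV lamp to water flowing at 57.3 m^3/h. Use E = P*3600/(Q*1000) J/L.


Energy delivered per hour = 339 W * 3600 s = 1220400 J/h
Volume treated per hour = 57.3 m^3/h * 1000 = 57300 L/h
dose = 1220400 / 57300 = 21.2984 J/L

21.2984 J/L


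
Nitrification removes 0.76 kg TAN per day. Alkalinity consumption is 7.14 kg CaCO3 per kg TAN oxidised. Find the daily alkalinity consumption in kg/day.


Alkalinity factor: 7.14 kg CaCO3 consumed per kg TAN nitrified
alk = 0.76 kg TAN * 7.14 = 5.4264 kg CaCO3/day

5.4264 kg CaCO3/day


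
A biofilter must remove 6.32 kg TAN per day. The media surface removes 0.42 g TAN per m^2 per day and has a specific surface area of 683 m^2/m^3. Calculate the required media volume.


A = 6.32*1000 / 0.42 = 15047.619 m^2
V = 15047.619 / 683 = 22.0317

22.0317 m^3


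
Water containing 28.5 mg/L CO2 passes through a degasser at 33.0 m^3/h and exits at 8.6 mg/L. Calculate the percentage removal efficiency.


CO2_out / CO2_in = 8.6 / 28.5 = 0.30175439
Fraction remaining = 0.30175439
efficiency = (1 - 0.30175439) * 100 = 69.8246 %

69.8246 %


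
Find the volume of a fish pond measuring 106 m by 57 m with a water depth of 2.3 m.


Base area = L * W = 106 * 57 = 6042 m^2
Volume = area * depth = 6042 * 2.3 = 13896.6 m^3

13896.6 m^3


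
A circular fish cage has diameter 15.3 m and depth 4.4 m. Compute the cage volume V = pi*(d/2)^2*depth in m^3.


r = d/2 = 15.3/2 = 7.65 m
Base area = pi*r^2 = pi*7.65^2 = 183.85386 m^2
Volume = 183.85386 * 4.4 = 808.957 m^3

808.957 m^3


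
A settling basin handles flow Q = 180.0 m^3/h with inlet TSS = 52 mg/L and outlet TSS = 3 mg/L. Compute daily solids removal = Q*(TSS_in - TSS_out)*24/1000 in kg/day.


Concentration drop: TSS_in - TSS_out = 52 - 3 = 49 mg/L
Hourly solids removed = Q * dTSS = 180.0 m^3/h * 49 mg/L = 8820 g/h  (m^3/h * mg/L = g/h)
Daily solids removed = 8820 * 24 = 211680 g/day
Convert g to kg: 211680 / 1000 = 211.68 kg/day

211.68 kg/day


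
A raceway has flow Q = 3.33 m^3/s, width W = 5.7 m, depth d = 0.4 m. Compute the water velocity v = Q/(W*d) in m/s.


Cross-sectional area = W * d = 5.7 * 0.4 = 2.28 m^2
Velocity = Q / A = 3.33 / 2.28 = 1.46053 m/s

1.46053 m/s


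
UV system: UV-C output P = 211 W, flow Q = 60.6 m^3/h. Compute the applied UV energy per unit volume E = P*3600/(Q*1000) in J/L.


Energy delivered per hour = 211 W * 3600 s = 759600 J/h
Volume treated per hour = 60.6 m^3/h * 1000 = 60600 L/h
dose = 759600 / 60600 = 12.5347 J/L

12.5347 J/L


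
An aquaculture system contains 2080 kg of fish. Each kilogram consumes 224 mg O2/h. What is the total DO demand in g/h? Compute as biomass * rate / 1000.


Total O2 consumption (mg/h) = 2080 kg * 224 mg/(kg*h) = 465920 mg/h
Convert to g/h: 465920 / 1000 = 465.92 g/h

465.92 g/h


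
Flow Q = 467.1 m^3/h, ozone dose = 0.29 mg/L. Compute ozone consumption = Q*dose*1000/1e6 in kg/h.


O3 demand (mg/h) = Q * dose * 1000 = 467.1 * 0.29 * 1000 = 135459 mg/h
Convert mg to kg: 135459 / 1e6 = 0.135459 kg/h

0.135459 kg/h


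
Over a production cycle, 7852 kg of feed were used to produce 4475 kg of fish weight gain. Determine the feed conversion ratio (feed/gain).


FCR = feed consumed / weight gained
FCR = 7852 kg / 4475 kg = 1.75464

1.75464


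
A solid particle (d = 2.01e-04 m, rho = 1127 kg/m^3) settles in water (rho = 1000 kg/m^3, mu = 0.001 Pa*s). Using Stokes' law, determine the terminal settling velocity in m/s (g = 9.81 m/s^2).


Density difference: rho_p - rho_f = 1127 - 1000 = 127 kg/m^3
d^2 = (2.01e-04)^2 = 4.0401e-08 m^2
Numerator = (rho_p - rho_f) * g * d^2 = 127 * 9.81 * 4.0401e-08 = 5.0334394e-05
Denominator = 18 * mu = 18 * 0.001 = 0.018
v_s = 5.0334394e-05 / 0.018 = 0.00279636 m/s
Check: Re = rho_f * v_s * d / mu = 1000 * 0.00279636 * 2.01e-04 / 0.001 = 0.562 < 1, so Stokes' law applies.

0.00279636 m/s


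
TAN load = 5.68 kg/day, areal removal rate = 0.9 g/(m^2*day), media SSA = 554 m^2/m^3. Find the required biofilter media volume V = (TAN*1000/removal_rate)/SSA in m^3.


A = 5.68*1000 / 0.9 = 6311.1111 m^2
V = 6311.1111 / 554 = 11.3919

11.3919 m^3


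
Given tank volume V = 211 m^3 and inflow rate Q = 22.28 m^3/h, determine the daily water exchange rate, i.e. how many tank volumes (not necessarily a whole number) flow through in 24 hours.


Daily flow volume = 22.28 m^3/h * 24 h = 534.72 m^3/day
Exchanges = daily flow / tank volume = 534.72 / 211 = 2.53422 exchanges/day

2.53422 exchanges/day


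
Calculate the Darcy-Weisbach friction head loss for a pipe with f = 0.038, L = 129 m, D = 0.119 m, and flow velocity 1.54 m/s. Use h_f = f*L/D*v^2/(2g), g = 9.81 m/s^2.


v^2 = 1.54^2 = 2.3716 m^2/s^2
L/D = 129/0.119 = 1084.0336
h_f = f*(L/D)*v^2/(2g) = 0.038 * 1084.0336 * 2.3716 / 19.62 = 4.97931 m

4.97931 m


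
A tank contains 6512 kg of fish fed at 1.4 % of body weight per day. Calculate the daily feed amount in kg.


Feeding rate fraction = 1.4% / 100 = 0.014
Daily feed = 6512 kg * 0.014 = 91.168 kg/day

91.168 kg/day


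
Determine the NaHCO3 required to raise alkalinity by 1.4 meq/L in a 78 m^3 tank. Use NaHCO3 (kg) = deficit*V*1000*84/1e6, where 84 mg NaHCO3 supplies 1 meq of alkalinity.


Tank volume in L = 78 m^3 * 1000 = 78000 L
Total meq required = 1.4 meq/L * 78000 L = 109200 meq
NaHCO3 mass = 109200 meq * 84 mg/meq / 1e6 = 9.1728 kg

9.1728 kg


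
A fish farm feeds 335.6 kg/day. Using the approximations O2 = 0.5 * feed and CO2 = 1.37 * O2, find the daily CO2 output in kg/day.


O2 = 335.6 * 0.5 = 167.8
CO2 = 167.8 * 1.37 = 229.886

229.886 kg/day


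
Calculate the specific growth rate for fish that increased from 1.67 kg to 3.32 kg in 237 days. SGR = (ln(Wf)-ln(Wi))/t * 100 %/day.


ln(W_f) = ln(3.32) = 1.1999648
ln(W_i) = ln(1.67) = 0.51282363
ln(W_f) - ln(W_i) = 1.1999648 - 0.51282363 = 0.68714117
SGR = 0.68714117 / 237 * 100 = 0.289933 %/day

0.289933 %/day


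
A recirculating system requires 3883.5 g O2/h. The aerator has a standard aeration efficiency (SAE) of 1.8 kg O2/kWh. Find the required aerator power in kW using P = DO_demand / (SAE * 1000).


SAE in g O2/kWh = 1.8 * 1000 = 1800 g/kWh
P = DO_demand / SAE_g = 3883.5 / 1800 = 2.1575 kW

2.1575 kW


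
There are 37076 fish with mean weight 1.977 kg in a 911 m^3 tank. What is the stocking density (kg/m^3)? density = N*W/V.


Total biomass = 37076 fish * 1.977 kg = 73299.252 kg
Density = total biomass / volume = 73299.252 / 911 = 80.4602 kg/m^3

80.4602 kg/m^3


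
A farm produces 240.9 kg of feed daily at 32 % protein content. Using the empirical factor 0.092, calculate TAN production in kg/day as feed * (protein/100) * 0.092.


Protein in feed = 240.9 * 32/100 = 77.088 kg/day
TAN = protein * 0.092 = 77.088 * 0.092 = 7.092096 kg/day

7.092096 kg/day


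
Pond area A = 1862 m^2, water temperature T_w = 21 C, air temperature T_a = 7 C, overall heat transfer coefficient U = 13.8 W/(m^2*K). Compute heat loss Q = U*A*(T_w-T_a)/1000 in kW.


Temperature difference dT = 21 - 7 = 14 K
Heat loss (W) = U * A * dT = 13.8 * 1862 * 14 = 359738.4 W
Convert to kW: 359738.4 / 1000 = 359.7384 kW

359.7384 kW


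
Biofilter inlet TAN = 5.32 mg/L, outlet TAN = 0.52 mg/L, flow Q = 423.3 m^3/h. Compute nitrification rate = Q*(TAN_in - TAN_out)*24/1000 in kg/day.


Concentration drop: TAN_in - TAN_out = 5.32 - 0.52 = 4.8 mg/L
Hourly TAN removed = Q * dTAN = 423.3 m^3/h * 4.8 mg/L = 2031.84 g/h  (m^3/h * mg/L = g/h)
Daily TAN removed = 2031.84 * 24 = 48764.16 g/day
Convert to kg/day: 48764.16 / 1000 = 48.76416 kg/day

48.76416 kg/day


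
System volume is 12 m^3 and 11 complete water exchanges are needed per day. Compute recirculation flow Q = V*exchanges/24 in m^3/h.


Daily recirculation volume = 12 m^3 * 11 = 132 m^3/day
Flow rate Q = daily volume / 24 h = 132 / 24 = 5.5 m^3/h

5.5 m^3/h


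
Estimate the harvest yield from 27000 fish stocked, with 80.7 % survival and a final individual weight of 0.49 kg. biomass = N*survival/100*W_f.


Survivors = 27000 * 80.7/100 = 21789 fish
Harvest biomass = survivors * W_f = 21789 * 0.49 = 10676.61 kg

10676.61 kg


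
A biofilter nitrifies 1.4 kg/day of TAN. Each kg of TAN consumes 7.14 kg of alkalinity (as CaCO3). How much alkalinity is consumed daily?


Alkalinity factor: 7.14 kg CaCO3 consumed per kg TAN nitrified
alk = 1.4 kg TAN * 7.14 = 9.996 kg CaCO3/day

9.996 kg CaCO3/day


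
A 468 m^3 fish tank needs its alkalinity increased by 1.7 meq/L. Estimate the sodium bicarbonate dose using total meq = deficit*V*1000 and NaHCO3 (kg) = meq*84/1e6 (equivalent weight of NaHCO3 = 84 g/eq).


Tank volume in L = 468 m^3 * 1000 = 468000 L
Total meq required = 1.7 meq/L * 468000 L = 795600 meq
NaHCO3 mass = 795600 meq * 84 mg/meq / 1e6 = 66.8304 kg

66.8304 kg


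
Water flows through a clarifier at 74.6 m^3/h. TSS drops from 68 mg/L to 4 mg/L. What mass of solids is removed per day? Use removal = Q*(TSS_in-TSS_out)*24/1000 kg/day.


Concentration drop: TSS_in - TSS_out = 68 - 4 = 64 mg/L
Hourly solids removed = Q * dTSS = 74.6 m^3/h * 64 mg/L = 4774.4 g/h  (m^3/h * mg/L = g/h)
Daily solids removed = 4774.4 * 24 = 114585.6 g/day
Convert g to kg: 114585.6 / 1000 = 114.5856 kg/day

114.5856 kg/day


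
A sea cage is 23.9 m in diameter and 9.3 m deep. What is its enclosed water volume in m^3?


r = d/2 = 23.9/2 = 11.95 m
Base area = pi*r^2 = pi*11.95^2 = 448.62728 m^2
Volume = 448.62728 * 9.3 = 4172.23 m^3

4172.23 m^3


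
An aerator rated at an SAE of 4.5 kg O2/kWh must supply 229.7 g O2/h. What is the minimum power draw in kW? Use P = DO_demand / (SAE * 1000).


SAE in g O2/kWh = 4.5 * 1000 = 4500 g/kWh
P = DO_demand / SAE_g = 229.7 / 4500 = 0.0510444 kW

0.0510444 kW


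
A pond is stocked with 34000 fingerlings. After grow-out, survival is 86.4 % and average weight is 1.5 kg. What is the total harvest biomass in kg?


Survivors = 34000 * 86.4/100 = 29376 fish
Harvest biomass = survivors * W_f = 29376 * 1.5 = 44064 kg

44064 kg


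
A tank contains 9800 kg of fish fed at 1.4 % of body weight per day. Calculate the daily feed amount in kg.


Feeding rate fraction = 1.4% / 100 = 0.014
Daily feed = 9800 kg * 0.014 = 137.2 kg/day

137.2 kg/day


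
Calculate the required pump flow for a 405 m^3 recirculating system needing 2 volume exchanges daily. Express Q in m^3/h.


Daily recirculation volume = 405 m^3 * 2 = 810 m^3/day
Flow rate Q = daily volume / 24 h = 810 / 24 = 33.75 m^3/h

33.75 m^3/h


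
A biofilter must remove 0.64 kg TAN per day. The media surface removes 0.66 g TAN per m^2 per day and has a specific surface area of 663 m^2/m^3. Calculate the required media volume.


A = 0.64*1000 / 0.66 = 969.69697 m^2
V = 969.69697 / 663 = 1.46259

1.46259 m^3


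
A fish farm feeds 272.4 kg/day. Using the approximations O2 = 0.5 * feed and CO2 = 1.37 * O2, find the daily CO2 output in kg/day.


O2 = 272.4 * 0.5 = 136.2
CO2 = 136.2 * 1.37 = 186.594

186.594 kg/day


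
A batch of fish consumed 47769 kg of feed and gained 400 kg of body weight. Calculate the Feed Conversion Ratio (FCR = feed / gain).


FCR = feed consumed / weight gained
FCR = 47769 kg / 400 kg = 119.422

119.422


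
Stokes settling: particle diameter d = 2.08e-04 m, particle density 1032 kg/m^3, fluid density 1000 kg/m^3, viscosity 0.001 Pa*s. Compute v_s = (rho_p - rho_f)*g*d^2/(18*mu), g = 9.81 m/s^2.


Density difference: rho_p - rho_f = 1032 - 1000 = 32 kg/m^3
d^2 = (2.08e-04)^2 = 4.3264e-08 m^2
Numerator = (rho_p - rho_f) * g * d^2 = 32 * 9.81 * 4.3264e-08 = 1.3581435e-05
Denominator = 18 * mu = 18 * 0.001 = 0.018
v_s = 1.3581435e-05 / 0.018 = 7.54524e-04 m/s
Check: Re = rho_f * v_s * d / mu = 1000 * 7.54524e-04 * 2.08e-04 / 0.001 = 0.157 < 1, so Stokes' law applies.

7.54524e-04 m/s


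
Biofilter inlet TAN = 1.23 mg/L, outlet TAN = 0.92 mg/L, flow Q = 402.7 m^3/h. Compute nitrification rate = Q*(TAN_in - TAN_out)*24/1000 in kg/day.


Concentration drop: TAN_in - TAN_out = 1.23 - 0.92 = 0.31 mg/L
Hourly TAN removed = Q * dTAN = 402.7 m^3/h * 0.31 mg/L = 124.837 g/h  (m^3/h * mg/L = g/h)
Daily TAN removed = 124.837 * 24 = 2996.088 g/day
Convert to kg/day: 2996.088 / 1000 = 2.996088 kg/day

2.996088 kg/day


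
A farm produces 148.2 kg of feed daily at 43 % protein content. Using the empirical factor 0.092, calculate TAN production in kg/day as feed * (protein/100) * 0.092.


Protein in feed = 148.2 * 43/100 = 63.726 kg/day
TAN = protein * 0.092 = 63.726 * 0.092 = 5.862792 kg/day

5.862792 kg/day


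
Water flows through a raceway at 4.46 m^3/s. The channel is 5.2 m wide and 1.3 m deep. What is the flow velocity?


Cross-sectional area = W * d = 5.2 * 1.3 = 6.76 m^2
Velocity = Q / A = 4.46 / 6.76 = 0.659763 m/s

0.659763 m/s


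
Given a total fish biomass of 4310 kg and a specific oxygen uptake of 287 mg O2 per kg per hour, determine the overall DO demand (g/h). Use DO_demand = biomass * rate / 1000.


Total O2 consumption (mg/h) = 4310 kg * 287 mg/(kg*h) = 1236970 mg/h
Convert to g/h: 1236970 / 1000 = 1236.97 g/h

1236.97 g/h


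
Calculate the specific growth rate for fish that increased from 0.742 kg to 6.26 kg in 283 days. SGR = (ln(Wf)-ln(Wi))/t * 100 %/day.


ln(W_f) = ln(6.26) = 1.8341802
ln(W_i) = ln(0.742) = -0.29840604
ln(W_f) - ln(W_i) = 1.8341802 - -0.29840604 = 2.1325862
SGR = 2.1325862 / 283 * 100 = 0.753564 %/day

0.753564 %/day


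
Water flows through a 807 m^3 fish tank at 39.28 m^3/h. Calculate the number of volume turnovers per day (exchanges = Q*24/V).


Daily flow volume = 39.28 m^3/h * 24 h = 942.72 m^3/day
Exchanges = daily flow / tank volume = 942.72 / 807 = 1.16818 exchanges/day

1.16818 exchanges/day


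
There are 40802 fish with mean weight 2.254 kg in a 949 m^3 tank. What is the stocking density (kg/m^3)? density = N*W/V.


Total biomass = 40802 fish * 2.254 kg = 91967.708 kg
Density = total biomass / volume = 91967.708 / 949 = 96.9101 kg/m^3

96.9101 kg/m^3


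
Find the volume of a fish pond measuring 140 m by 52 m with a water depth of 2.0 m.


Base area = L * W = 140 * 52 = 7280 m^2
Volume = area * depth = 7280 * 2.0 = 14560 m^3

14560 m^3


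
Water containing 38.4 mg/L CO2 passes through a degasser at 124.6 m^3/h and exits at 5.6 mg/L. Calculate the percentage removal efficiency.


CO2_out / CO2_in = 5.6 / 38.4 = 0.14583333
Fraction remaining = 0.14583333
efficiency = (1 - 0.14583333) * 100 = 85.4167 %

85.4167 %


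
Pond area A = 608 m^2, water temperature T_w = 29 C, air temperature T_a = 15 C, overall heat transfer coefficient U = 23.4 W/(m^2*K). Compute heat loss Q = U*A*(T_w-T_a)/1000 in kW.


Temperature difference dT = 29 - 15 = 14 K
Heat loss (W) = U * A * dT = 23.4 * 608 * 14 = 199180.8 W
Convert to kW: 199180.8 / 1000 = 199.1808 kW

199.1808 kW


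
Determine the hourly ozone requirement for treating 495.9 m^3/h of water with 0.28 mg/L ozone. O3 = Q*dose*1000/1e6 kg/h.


O3 demand (mg/h) = Q * dose * 1000 = 495.9 * 0.28 * 1000 = 138852 mg/h
Convert mg to kg: 138852 / 1e6 = 0.138852 kg/h

0.138852 kg/h


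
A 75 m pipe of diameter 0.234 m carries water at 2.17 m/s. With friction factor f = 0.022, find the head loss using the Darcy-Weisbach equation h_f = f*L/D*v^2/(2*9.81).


v^2 = 2.17^2 = 4.7089 m^2/s^2
L/D = 75/0.234 = 320.51282
h_f = f*(L/D)*v^2/(2g) = 0.022 * 320.51282 * 4.7089 / 19.62 = 1.69234 m

1.69234 m


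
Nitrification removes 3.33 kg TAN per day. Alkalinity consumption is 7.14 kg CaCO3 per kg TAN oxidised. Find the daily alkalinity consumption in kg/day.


Alkalinity factor: 7.14 kg CaCO3 consumed per kg TAN nitrified
alk = 3.33 kg TAN * 7.14 = 23.7762 kg CaCO3/day

23.7762 kg CaCO3/day


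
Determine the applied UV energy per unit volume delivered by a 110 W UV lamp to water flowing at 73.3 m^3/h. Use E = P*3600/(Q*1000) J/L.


Energy delivered per hour = 110 W * 3600 s = 396000 J/h
Volume treated per hour = 73.3 m^3/h * 1000 = 73300 L/h
dose = 396000 / 73300 = 5.40246 J/L

5.40246 J/L


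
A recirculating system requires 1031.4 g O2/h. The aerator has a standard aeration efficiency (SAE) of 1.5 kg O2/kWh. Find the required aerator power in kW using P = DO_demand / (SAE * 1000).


SAE in g O2/kWh = 1.5 * 1000 = 1500 g/kWh
P = DO_demand / SAE_g = 1031.4 / 1500 = 0.6876 kW

0.6876 kW


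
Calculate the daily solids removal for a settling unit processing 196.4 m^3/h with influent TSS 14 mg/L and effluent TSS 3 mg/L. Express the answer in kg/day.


Concentration drop: TSS_in - TSS_out = 14 - 3 = 11 mg/L
Hourly solids removed = Q * dTSS = 196.4 m^3/h * 11 mg/L = 2160.4 g/h  (m^3/h * mg/L = g/h)
Daily solids removed = 2160.4 * 24 = 51849.6 g/day
Convert g to kg: 51849.6 / 1000 = 51.8496 kg/day

51.8496 kg/day


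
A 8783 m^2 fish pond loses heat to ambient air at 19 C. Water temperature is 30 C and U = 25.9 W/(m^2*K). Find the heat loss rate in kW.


Temperature difference dT = 30 - 19 = 11 K
Heat loss (W) = U * A * dT = 25.9 * 8783 * 11 = 2502276.7 W
Convert to kW: 2502276.7 / 1000 = 2502.2767 kW

2502.2767 kW
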